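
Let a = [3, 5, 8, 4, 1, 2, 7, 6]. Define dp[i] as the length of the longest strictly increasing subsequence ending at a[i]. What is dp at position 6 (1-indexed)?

2

dp[i] = 1 + max{dp[j] : j<i, a[j]<a[i]} (or 1 if no such j):
i:     1 2 3 4 5 6 7 8
a[i]:  3 5 8 4 1 2 7 6
dp:    1 2 3 2 1 2 3 3
At index 6 the value is 2.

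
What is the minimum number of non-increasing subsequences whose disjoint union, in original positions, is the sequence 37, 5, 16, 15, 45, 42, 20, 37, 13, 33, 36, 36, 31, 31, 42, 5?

Place each on the leftmost legal pile:
37 → new pile 1 (tops now [37])
5 → pile 1 (tops now [5])
16 → new pile 2 (tops now [5, 16])
15 → pile 2 (tops now [5, 15])
45 → new pile 3 (tops now [5, 15, 45])
42 → pile 3 (tops now [5, 15, 42])
20 → pile 3 (tops now [5, 15, 20])
37 → new pile 4 (tops now [5, 15, 20, 37])
13 → pile 2 (tops now [5, 13, 20, 37])
33 → pile 4 (tops now [5, 13, 20, 33])
36 → new pile 5 (tops now [5, 13, 20, 33, 36])
36 → pile 5 (tops now [5, 13, 20, 33, 36])
31 → pile 4 (tops now [5, 13, 20, 31, 36])
31 → pile 4 (tops now [5, 13, 20, 31, 36])
42 → new pile 6 (tops now [5, 13, 20, 31, 36, 42])
5 → pile 1 (tops now [5, 13, 20, 31, 36, 42])
Six piles.

6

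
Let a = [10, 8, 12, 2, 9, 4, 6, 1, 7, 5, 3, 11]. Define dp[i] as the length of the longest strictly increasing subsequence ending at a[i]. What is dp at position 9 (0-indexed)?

3

dp[i] = 1 + max{dp[j] : j<i, a[j]<a[i]} (or 1 if no such j):
i:      0  1  2  3  4  5  6  7  8  9 10 11
a[i]:  10  8 12  2  9  4  6  1  7  5  3 11
dp:     1  1  2  1  2  2  3  1  4  3  2  5
At index 9 the value is 3.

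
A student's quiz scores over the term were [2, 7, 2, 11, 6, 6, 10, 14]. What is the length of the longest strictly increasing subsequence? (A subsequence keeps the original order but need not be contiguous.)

4

Track the smallest tail for each achievable length (strict):
2 → extends → [2]
7 → extends → [2, 7]
2 → already a tail → [2, 7]
11 → extends → [2, 7, 11]
6 → replaces 7 → [2, 6, 11]
6 → already a tail → [2, 6, 11]
10 → replaces 11 → [2, 6, 10]
14 → extends → [2, 6, 10, 14]
Four tails, so the longest strictly increasing subsequence has length 4 (e.g. 2, 7, 11, 14).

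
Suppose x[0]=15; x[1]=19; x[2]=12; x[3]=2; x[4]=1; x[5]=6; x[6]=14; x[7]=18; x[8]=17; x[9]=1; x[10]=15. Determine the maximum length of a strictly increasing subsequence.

4

Let dp[i] be the length of the longest such subsequence ending at index i:
i:      0  1  2  3  4  5  6  7  8  9 10
x[i]:  15 19 12  2  1  6 14 18 17  1 15
dp:     1  2  1  1  1  2  3  4  4  1  4
Maximum dp value is 4.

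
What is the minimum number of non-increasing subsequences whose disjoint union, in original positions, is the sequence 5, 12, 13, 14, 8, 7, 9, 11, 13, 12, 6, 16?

6

Place each on the leftmost legal pile:
5 → new pile 1 (tops now [5])
12 → new pile 2 (tops now [5, 12])
13 → new pile 3 (tops now [5, 12, 13])
14 → new pile 4 (tops now [5, 12, 13, 14])
8 → pile 2 (tops now [5, 8, 13, 14])
7 → pile 2 (tops now [5, 7, 13, 14])
9 → pile 3 (tops now [5, 7, 9, 14])
11 → pile 4 (tops now [5, 7, 9, 11])
13 → new pile 5 (tops now [5, 7, 9, 11, 13])
12 → pile 5 (tops now [5, 7, 9, 11, 12])
6 → pile 2 (tops now [5, 6, 9, 11, 12])
16 → new pile 6 (tops now [5, 6, 9, 11, 12, 16])
Six piles.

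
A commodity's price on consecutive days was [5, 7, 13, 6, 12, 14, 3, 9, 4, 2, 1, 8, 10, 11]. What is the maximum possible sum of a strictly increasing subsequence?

42

Let S[i] be the best sum of a strictly increasing subsequence ending at i:
i:      1  2  3  4  5  6  7  8  9 10 11 12 13 14
a[i]:   5  7 13  6 12 14  3  9  4  2  1  8 10 11
S:      5 12 25 11 24 39  3 21  7  2  1 20 31 42
Maximum is 42 (e.g. 5 + 7 + 9 + 10 + 11).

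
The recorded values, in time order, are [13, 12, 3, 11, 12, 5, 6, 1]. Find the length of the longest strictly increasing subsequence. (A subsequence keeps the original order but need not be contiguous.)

3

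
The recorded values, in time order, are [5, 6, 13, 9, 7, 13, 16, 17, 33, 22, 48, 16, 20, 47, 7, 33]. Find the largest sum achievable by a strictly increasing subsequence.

147

Let S[i] be the best sum of a strictly increasing subsequence ending at i:
i:       1   2   3   4   5   6   7   8   9  10  11  12  13  14  15  16
a[i]:    5   6  13   9   7  13  16  17  33  22  48  16  20  47   7  33
S:       5  11  24  20  18  33  49  66  99  88 147  49  86 146  18 121
Maximum is 147 (e.g. 5 + 6 + 9 + 13 + 16 + 17 + 33 + 48).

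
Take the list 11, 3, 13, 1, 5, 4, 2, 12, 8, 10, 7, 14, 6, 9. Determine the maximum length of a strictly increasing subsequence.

5

Track the smallest tail for each achievable length (strict):
11 → extends → [11]
3 → replaces 11 → [3]
13 → extends → [3, 13]
1 → replaces 3 → [1, 13]
5 → replaces 13 → [1, 5]
4 → replaces 5 → [1, 4]
2 → replaces 4 → [1, 2]
12 → extends → [1, 2, 12]
8 → replaces 12 → [1, 2, 8]
10 → extends → [1, 2, 8, 10]
7 → replaces 8 → [1, 2, 7, 10]
14 → extends → [1, 2, 7, 10, 14]
6 → replaces 7 → [1, 2, 6, 10, 14]
9 → replaces 10 → [1, 2, 6, 9, 14]
Five tails, so the longest strictly increasing subsequence has length 5 (e.g. 3, 5, 8, 10, 14).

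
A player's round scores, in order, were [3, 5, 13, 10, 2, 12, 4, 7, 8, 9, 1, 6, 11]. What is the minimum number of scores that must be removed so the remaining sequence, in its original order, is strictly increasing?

Fewest deletions = n − (longest strictly increasing subsequence).
Patience tails:
3 → extends → [3]
5 → extends → [3, 5]
13 → extends → [3, 5, 13]
10 → replaces 13 → [3, 5, 10]
2 → replaces 3 → [2, 5, 10]
12 → extends → [2, 5, 10, 12]
4 → replaces 5 → [2, 4, 10, 12]
7 → replaces 10 → [2, 4, 7, 12]
8 → replaces 12 → [2, 4, 7, 8]
9 → extends → [2, 4, 7, 8, 9]
1 → replaces 2 → [1, 4, 7, 8, 9]
6 → replaces 7 → [1, 4, 6, 8, 9]
11 → extends → [1, 4, 6, 8, 9, 11]
Longest strictly increasing subsequence has length 6, so deletions = 13 − 6 = 7.

7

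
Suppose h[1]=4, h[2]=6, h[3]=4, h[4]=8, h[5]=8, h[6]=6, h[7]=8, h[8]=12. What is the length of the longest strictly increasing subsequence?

4

Track the smallest tail for each achievable length (strict):
4 → extends → [4]
6 → extends → [4, 6]
4 → already a tail → [4, 6]
8 → extends → [4, 6, 8]
8 → already a tail → [4, 6, 8]
6 → already a tail → [4, 6, 8]
8 → already a tail → [4, 6, 8]
12 → extends → [4, 6, 8, 12]
Four tails, so the longest strictly increasing subsequence has length 4 (e.g. 4, 6, 8, 12).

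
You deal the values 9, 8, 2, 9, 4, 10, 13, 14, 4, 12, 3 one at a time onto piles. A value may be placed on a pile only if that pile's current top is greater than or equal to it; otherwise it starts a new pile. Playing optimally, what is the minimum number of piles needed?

5

The minimum number of non-increasing subsequences covering a sequence equals the length of its longest strictly increasing subsequence.
LIS length is 5 (e.g. 8, 9, 10, 13, 14), so 5 piles are needed.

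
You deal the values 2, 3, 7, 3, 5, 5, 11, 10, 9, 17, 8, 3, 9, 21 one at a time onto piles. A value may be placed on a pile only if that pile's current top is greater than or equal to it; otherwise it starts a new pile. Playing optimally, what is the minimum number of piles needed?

6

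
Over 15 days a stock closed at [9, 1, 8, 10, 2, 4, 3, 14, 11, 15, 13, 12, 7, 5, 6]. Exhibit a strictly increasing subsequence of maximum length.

1, 8, 10, 14, 15

Patience tails give the LIS length; then backtrack through the dp parents:
9 → extends → [9]
1 → replaces 9 → [1]
8 → extends → [1, 8]
10 → extends → [1, 8, 10]
2 → replaces 8 → [1, 2, 10]
4 → replaces 10 → [1, 2, 4]
3 → replaces 4 → [1, 2, 3]
14 → extends → [1, 2, 3, 14]
11 → replaces 14 → [1, 2, 3, 11]
15 → extends → [1, 2, 3, 11, 15]
13 → replaces 15 → [1, 2, 3, 11, 13]
12 → replaces 13 → [1, 2, 3, 11, 12]
7 → replaces 11 → [1, 2, 3, 7, 12]
5 → replaces 7 → [1, 2, 3, 5, 12]
6 → replaces 12 → [1, 2, 3, 5, 6]
Length 5; one witness is 1, 8, 10, 14, 15.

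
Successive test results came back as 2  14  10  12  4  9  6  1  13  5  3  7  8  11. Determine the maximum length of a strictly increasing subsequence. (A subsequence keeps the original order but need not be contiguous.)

6

Track the smallest tail for each achievable length (strict):
2 → extends → [2]
14 → extends → [2, 14]
10 → replaces 14 → [2, 10]
12 → extends → [2, 10, 12]
4 → replaces 10 → [2, 4, 12]
9 → replaces 12 → [2, 4, 9]
6 → replaces 9 → [2, 4, 6]
1 → replaces 2 → [1, 4, 6]
13 → extends → [1, 4, 6, 13]
5 → replaces 6 → [1, 4, 5, 13]
3 → replaces 4 → [1, 3, 5, 13]
7 → replaces 13 → [1, 3, 5, 7]
8 → extends → [1, 3, 5, 7, 8]
11 → extends → [1, 3, 5, 7, 8, 11]
Six tails, so the longest strictly increasing subsequence has length 6 (e.g. 2, 4, 6, 7, 8, 11).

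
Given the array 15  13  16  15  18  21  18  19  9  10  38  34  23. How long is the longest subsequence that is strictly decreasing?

3

Negate each value so 'decreasing' becomes 'increasing', then run patience tails on the negated sequence:
-15 → extends → [-15]
-13 → extends → [-15, -13]
-16 → replaces -15 → [-16, -13]
-15 → replaces -13 → [-16, -15]
-18 → replaces -16 → [-18, -15]
-21 → replaces -18 → [-21, -15]
-18 → replaces -15 → [-21, -18]
-19 → replaces -18 → [-21, -19]
-9 → extends → [-21, -19, -9]
-10 → replaces -9 → [-21, -19, -10]
-38 → replaces -21 → [-38, -19, -10]
-34 → replaces -19 → [-38, -34, -10]
-23 → replaces -10 → [-38, -34, -23]
Three tails, so the longest strictly decreasing subsequence of the original has length 3.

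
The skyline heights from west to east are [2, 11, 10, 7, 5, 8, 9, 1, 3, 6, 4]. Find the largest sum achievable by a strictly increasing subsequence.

26

Let S[i] be the best sum of a strictly increasing subsequence ending at i:
i:      1  2  3  4  5  6  7  8  9 10 11
a[i]:   2 11 10  7  5  8  9  1  3  6  4
S:      2 13 12  9  7 17 26  1  5 13  9
Maximum is 26 (e.g. 2 + 7 + 8 + 9).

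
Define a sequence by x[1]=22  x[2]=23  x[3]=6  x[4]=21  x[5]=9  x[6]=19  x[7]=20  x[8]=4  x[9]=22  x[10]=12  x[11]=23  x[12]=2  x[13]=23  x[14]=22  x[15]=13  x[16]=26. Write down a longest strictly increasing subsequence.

6, 9, 19, 20, 22, 23, 26

Patience tails give the LIS length; then backtrack through the dp parents:
22 → extends → [22]
23 → extends → [22, 23]
6 → replaces 22 → [6, 23]
21 → replaces 23 → [6, 21]
9 → replaces 21 → [6, 9]
19 → extends → [6, 9, 19]
20 → extends → [6, 9, 19, 20]
4 → replaces 6 → [4, 9, 19, 20]
22 → extends → [4, 9, 19, 20, 22]
12 → replaces 19 → [4, 9, 12, 20, 22]
23 → extends → [4, 9, 12, 20, 22, 23]
2 → replaces 4 → [2, 9, 12, 20, 22, 23]
23 → already a tail → [2, 9, 12, 20, 22, 23]
22 → already a tail → [2, 9, 12, 20, 22, 23]
13 → replaces 20 → [2, 9, 12, 13, 22, 23]
26 → extends → [2, 9, 12, 13, 22, 23, 26]
Length 7; one witness is 6, 9, 19, 20, 22, 23, 26.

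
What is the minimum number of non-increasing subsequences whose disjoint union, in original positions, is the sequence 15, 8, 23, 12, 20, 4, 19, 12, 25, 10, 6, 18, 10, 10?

4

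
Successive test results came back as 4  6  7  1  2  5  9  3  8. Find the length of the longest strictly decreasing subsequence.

3

Let dp[i] be the longest strictly decreasing subsequence ending at i:
i:     1 2 3 4 5 6 7 8 9
a[i]:  4 6 7 1 2 5 9 3 8
dp:    1 1 1 2 2 2 1 3 2
Maximum is 3.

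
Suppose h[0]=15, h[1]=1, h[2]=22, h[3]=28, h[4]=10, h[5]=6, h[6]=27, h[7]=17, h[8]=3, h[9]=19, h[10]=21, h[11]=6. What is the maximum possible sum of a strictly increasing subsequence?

Let S[i] be the best sum of a strictly increasing subsequence ending at i:
i:      0  1  2  3  4  5  6  7  8  9 10 11
h[i]:  15  1 22 28 10  6 27 17  3 19 21  6
S:     15  1 37 65 11  7 64 32  4 51 72 10
Maximum is 72 (e.g. 15 + 17 + 19 + 21).

72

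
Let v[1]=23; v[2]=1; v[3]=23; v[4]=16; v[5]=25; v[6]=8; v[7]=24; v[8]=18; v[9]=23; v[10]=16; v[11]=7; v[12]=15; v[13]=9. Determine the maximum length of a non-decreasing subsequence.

Track the smallest tail for each achievable length (allowing ties):
23 → extends → [23]
1 → replaces 23 → [1]
23 → extends → [1, 23]
16 → replaces 23 → [1, 16]
25 → extends → [1, 16, 25]
8 → replaces 16 → [1, 8, 25]
24 → replaces 25 → [1, 8, 24]
18 → replaces 24 → [1, 8, 18]
23 → extends → [1, 8, 18, 23]
16 → replaces 18 → [1, 8, 16, 23]
7 → replaces 8 → [1, 7, 16, 23]
15 → replaces 16 → [1, 7, 15, 23]
9 → replaces 15 → [1, 7, 9, 23]
Four tails, so the longest non-decreasing subsequence has length 4 (e.g. 1, 16, 18, 23).

4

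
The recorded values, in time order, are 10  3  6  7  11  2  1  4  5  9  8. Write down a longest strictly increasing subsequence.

3, 6, 7, 11

Patience tails give the LIS length; then backtrack through the dp parents:
10 → extends → [10]
3 → replaces 10 → [3]
6 → extends → [3, 6]
7 → extends → [3, 6, 7]
11 → extends → [3, 6, 7, 11]
2 → replaces 3 → [2, 6, 7, 11]
1 → replaces 2 → [1, 6, 7, 11]
4 → replaces 6 → [1, 4, 7, 11]
5 → replaces 7 → [1, 4, 5, 11]
9 → replaces 11 → [1, 4, 5, 9]
8 → replaces 9 → [1, 4, 5, 8]
Length 4; one witness is 3, 6, 7, 11.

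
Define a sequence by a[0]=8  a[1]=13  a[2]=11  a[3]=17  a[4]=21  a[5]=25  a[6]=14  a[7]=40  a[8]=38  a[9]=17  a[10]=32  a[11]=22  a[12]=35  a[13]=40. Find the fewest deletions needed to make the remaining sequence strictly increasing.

6

Fewest deletions = n − (longest strictly increasing subsequence).
i:      0  1  2  3  4  5  6  7  8  9 10 11 12 13
a[i]:   8 13 11 17 21 25 14 40 38 17 32 22 35 40
dp:     1  2  2  3  4  5  3  6  6  4  6  5  7  8
max dp = 8, so deletions = 14 − 8 = 6.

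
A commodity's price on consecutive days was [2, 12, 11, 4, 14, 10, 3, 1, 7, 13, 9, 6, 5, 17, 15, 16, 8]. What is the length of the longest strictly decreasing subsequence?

Negate each value so 'decreasing' becomes 'increasing', then run patience tails on the negated sequence:
-2 → extends → [-2]
-12 → replaces -2 → [-12]
-11 → extends → [-12, -11]
-4 → extends → [-12, -11, -4]
-14 → replaces -12 → [-14, -11, -4]
-10 → replaces -4 → [-14, -11, -10]
-3 → extends → [-14, -11, -10, -3]
-1 → extends → [-14, -11, -10, -3, -1]
-7 → replaces -3 → [-14, -11, -10, -7, -1]
-13 → replaces -11 → [-14, -13, -10, -7, -1]
-9 → replaces -7 → [-14, -13, -10, -9, -1]
-6 → replaces -1 → [-14, -13, -10, -9, -6]
-5 → extends → [-14, -13, -10, -9, -6, -5]
-17 → replaces -14 → [-17, -13, -10, -9, -6, -5]
-15 → replaces -13 → [-17, -15, -10, -9, -6, -5]
-16 → replaces -15 → [-17, -16, -10, -9, -6, -5]
-8 → replaces -6 → [-17, -16, -10, -9, -8, -5]
Six tails, so the longest strictly decreasing subsequence of the original has length 6.

6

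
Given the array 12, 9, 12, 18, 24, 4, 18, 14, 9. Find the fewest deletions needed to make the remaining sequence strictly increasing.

5

Fewest deletions = n − (longest strictly increasing subsequence).
i:      1  2  3  4  5  6  7  8  9
a[i]:  12  9 12 18 24  4 18 14  9
dp:     1  1  2  3  4  1  3  3  2
max dp = 4, so deletions = 9 − 4 = 5.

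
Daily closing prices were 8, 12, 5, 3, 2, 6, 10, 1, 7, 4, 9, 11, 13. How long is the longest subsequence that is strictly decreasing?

5

Let dp[i] be the longest strictly decreasing subsequence ending at i:
i:      1  2  3  4  5  6  7  8  9 10 11 12 13
a[i]:   8 12  5  3  2  6 10  1  7  4  9 11 13
dp:     1  1  2  3  4  2  2  5  3  4  3  2  1
Maximum is 5.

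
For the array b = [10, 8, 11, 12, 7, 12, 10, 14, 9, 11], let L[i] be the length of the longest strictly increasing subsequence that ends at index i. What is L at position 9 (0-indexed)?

3

dp[i] = 1 + max{dp[j] : j<i, b[j]<b[i]} (or 1 if no such j):
i:      0  1  2  3  4  5  6  7  8  9
b[i]:  10  8 11 12  7 12 10 14  9 11
dp:     1  1  2  3  1  3  2  4  2  3
At index 9 the value is 3.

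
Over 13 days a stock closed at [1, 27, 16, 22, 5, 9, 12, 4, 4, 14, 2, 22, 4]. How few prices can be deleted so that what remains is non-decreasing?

Fewest deletions = n − (longest non-decreasing subsequence).
i:      1  2  3  4  5  6  7  8  9 10 11 12 13
a[i]:   1 27 16 22  5  9 12  4  4 14  2 22  4
dp:     1  2  2  3  2  3  4  2  3  5  2  6  4
max dp = 6, so deletions = 13 − 6 = 7.

7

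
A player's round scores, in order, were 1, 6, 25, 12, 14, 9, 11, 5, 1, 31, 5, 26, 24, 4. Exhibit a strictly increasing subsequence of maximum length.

1, 6, 12, 14, 31

Patience tails give the LIS length; then backtrack through the dp parents:
1 → extends → [1]
6 → extends → [1, 6]
25 → extends → [1, 6, 25]
12 → replaces 25 → [1, 6, 12]
14 → extends → [1, 6, 12, 14]
9 → replaces 12 → [1, 6, 9, 14]
11 → replaces 14 → [1, 6, 9, 11]
5 → replaces 6 → [1, 5, 9, 11]
1 → already a tail → [1, 5, 9, 11]
31 → extends → [1, 5, 9, 11, 31]
5 → already a tail → [1, 5, 9, 11, 31]
26 → replaces 31 → [1, 5, 9, 11, 26]
24 → replaces 26 → [1, 5, 9, 11, 24]
4 → replaces 5 → [1, 4, 9, 11, 24]
Length 5; one witness is 1, 6, 12, 14, 31.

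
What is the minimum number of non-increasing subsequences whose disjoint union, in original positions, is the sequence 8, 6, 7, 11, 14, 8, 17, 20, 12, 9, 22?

7

The minimum number of non-increasing subsequences covering a sequence equals the length of its longest strictly increasing subsequence.
LIS length is 7 (e.g. 6, 7, 11, 14, 17, 20, 22), so 7 piles are needed.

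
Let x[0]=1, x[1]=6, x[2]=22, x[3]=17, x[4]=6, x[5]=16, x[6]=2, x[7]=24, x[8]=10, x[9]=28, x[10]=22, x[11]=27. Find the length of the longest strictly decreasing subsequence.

4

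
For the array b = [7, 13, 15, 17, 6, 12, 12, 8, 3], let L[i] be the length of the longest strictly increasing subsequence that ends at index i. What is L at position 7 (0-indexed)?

dp[i] = 1 + max{dp[j] : j<i, b[j]<b[i]} (or 1 if no such j):
i:      0  1  2  3  4  5  6  7  8
b[i]:   7 13 15 17  6 12 12  8  3
dp:     1  2  3  4  1  2  2  2  1
At index 7 the value is 2.

2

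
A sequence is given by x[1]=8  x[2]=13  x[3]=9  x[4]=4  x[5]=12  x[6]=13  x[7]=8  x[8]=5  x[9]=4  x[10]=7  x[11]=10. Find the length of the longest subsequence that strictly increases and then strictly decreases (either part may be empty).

7

inc[i] = longest strictly increasing subsequence ending at i; dec[i] = longest strictly decreasing subsequence starting at i:
i:      1  2  3  4  5  6  7  8  9 10 11
x[i]:   8 13  9  4 12 13  8  5  4  7 10
inc:    1  2  2  1  3  4  2  2  1  3  4
dec:    3  5  4  1  4  4  3  2  1  1  1
Best peak at i=6 (value 13): inc=4, dec=4, length 4+4−1 = 7.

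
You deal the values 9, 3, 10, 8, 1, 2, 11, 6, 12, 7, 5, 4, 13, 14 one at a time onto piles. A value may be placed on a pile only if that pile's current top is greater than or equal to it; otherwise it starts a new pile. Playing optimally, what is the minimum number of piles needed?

The minimum number of non-increasing subsequences covering a sequence equals the length of its longest strictly increasing subsequence.
LIS length is 6 (e.g. 9, 10, 11, 12, 13, 14), so 6 piles are needed.

6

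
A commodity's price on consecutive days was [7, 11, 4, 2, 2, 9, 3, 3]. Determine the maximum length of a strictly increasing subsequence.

2

Track the smallest tail for each achievable length (strict):
7 → extends → [7]
11 → extends → [7, 11]
4 → replaces 7 → [4, 11]
2 → replaces 4 → [2, 11]
2 → already a tail → [2, 11]
9 → replaces 11 → [2, 9]
3 → replaces 9 → [2, 3]
3 → already a tail → [2, 3]
Two tails, so the longest strictly increasing subsequence has length 2 (e.g. 7, 11).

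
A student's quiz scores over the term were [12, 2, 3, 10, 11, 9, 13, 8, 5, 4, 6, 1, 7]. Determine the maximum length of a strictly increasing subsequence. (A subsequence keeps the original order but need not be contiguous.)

5

Let dp[i] be the length of the longest such subsequence ending at index i:
i:      1  2  3  4  5  6  7  8  9 10 11 12 13
a[i]:  12  2  3 10 11  9 13  8  5  4  6  1  7
dp:     1  1  2  3  4  3  5  3  3  3  4  1  5
Maximum dp value is 5.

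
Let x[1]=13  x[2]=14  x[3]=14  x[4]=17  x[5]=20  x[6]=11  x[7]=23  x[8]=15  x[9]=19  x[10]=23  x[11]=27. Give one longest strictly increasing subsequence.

Patience tails give the LIS length; then backtrack through the dp parents:
13 → extends → [13]
14 → extends → [13, 14]
14 → already a tail → [13, 14]
17 → extends → [13, 14, 17]
20 → extends → [13, 14, 17, 20]
11 → replaces 13 → [11, 14, 17, 20]
23 → extends → [11, 14, 17, 20, 23]
15 → replaces 17 → [11, 14, 15, 20, 23]
19 → replaces 20 → [11, 14, 15, 19, 23]
23 → already a tail → [11, 14, 15, 19, 23]
27 → extends → [11, 14, 15, 19, 23, 27]
Length 6; one witness is 13, 14, 17, 20, 23, 27.

13, 14, 17, 20, 23, 27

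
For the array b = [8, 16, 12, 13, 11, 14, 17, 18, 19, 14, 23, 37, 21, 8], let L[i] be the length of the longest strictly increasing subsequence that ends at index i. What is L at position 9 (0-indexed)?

4

dp[i] = 1 + max{dp[j] : j<i, b[j]<b[i]} (or 1 if no such j):
i:      0  1  2  3  4  5  6  7  8  9 10 11 12 13
b[i]:   8 16 12 13 11 14 17 18 19 14 23 37 21  8
dp:     1  2  2  3  2  4  5  6  7  4  8  9  8  1
At index 9 the value is 4.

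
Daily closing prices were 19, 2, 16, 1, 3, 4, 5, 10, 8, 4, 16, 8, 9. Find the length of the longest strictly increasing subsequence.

Let dp[i] be the length of the longest such subsequence ending at index i:
i:      1  2  3  4  5  6  7  8  9 10 11 12 13
a[i]:  19  2 16  1  3  4  5 10  8  4 16  8  9
dp:     1  1  2  1  2  3  4  5  5  3  6  5  6
Maximum dp value is 6.

6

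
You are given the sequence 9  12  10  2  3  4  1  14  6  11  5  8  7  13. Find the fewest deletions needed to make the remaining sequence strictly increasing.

Fewest deletions = n − (longest strictly increasing subsequence).
i:      1  2  3  4  5  6  7  8  9 10 11 12 13 14
a[i]:   9 12 10  2  3  4  1 14  6 11  5  8  7 13
dp:     1  2  2  1  2  3  1  4  4  5  4  5  5  6
max dp = 6, so deletions = 14 − 6 = 8.

8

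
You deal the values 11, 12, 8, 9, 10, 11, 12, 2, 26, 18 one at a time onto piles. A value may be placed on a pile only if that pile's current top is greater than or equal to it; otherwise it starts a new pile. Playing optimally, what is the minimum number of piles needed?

6

Place each on the leftmost legal pile:
11 → new pile 1 (tops now [11])
12 → new pile 2 (tops now [11, 12])
8 → pile 1 (tops now [8, 12])
9 → pile 2 (tops now [8, 9])
10 → new pile 3 (tops now [8, 9, 10])
11 → new pile 4 (tops now [8, 9, 10, 11])
12 → new pile 5 (tops now [8, 9, 10, 11, 12])
2 → pile 1 (tops now [2, 9, 10, 11, 12])
26 → new pile 6 (tops now [2, 9, 10, 11, 12, 26])
18 → pile 6 (tops now [2, 9, 10, 11, 12, 18])
Six piles.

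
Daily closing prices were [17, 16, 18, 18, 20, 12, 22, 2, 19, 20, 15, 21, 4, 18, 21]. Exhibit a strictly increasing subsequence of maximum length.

17, 18, 19, 20, 21

Patience tails give the LIS length; then backtrack through the dp parents:
17 → extends → [17]
16 → replaces 17 → [16]
18 → extends → [16, 18]
18 → already a tail → [16, 18]
20 → extends → [16, 18, 20]
12 → replaces 16 → [12, 18, 20]
22 → extends → [12, 18, 20, 22]
2 → replaces 12 → [2, 18, 20, 22]
19 → replaces 20 → [2, 18, 19, 22]
20 → replaces 22 → [2, 18, 19, 20]
15 → replaces 18 → [2, 15, 19, 20]
21 → extends → [2, 15, 19, 20, 21]
4 → replaces 15 → [2, 4, 19, 20, 21]
18 → replaces 19 → [2, 4, 18, 20, 21]
21 → already a tail → [2, 4, 18, 20, 21]
Length 5; one witness is 17, 18, 19, 20, 21.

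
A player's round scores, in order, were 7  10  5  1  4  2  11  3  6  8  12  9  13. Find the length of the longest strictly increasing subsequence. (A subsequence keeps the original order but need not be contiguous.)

7

Track the smallest tail for each achievable length (strict):
7 → extends → [7]
10 → extends → [7, 10]
5 → replaces 7 → [5, 10]
1 → replaces 5 → [1, 10]
4 → replaces 10 → [1, 4]
2 → replaces 4 → [1, 2]
11 → extends → [1, 2, 11]
3 → replaces 11 → [1, 2, 3]
6 → extends → [1, 2, 3, 6]
8 → extends → [1, 2, 3, 6, 8]
12 → extends → [1, 2, 3, 6, 8, 12]
9 → replaces 12 → [1, 2, 3, 6, 8, 9]
13 → extends → [1, 2, 3, 6, 8, 9, 13]
Seven tails, so the longest strictly increasing subsequence has length 7 (e.g. 1, 2, 3, 6, 8, 12, 13).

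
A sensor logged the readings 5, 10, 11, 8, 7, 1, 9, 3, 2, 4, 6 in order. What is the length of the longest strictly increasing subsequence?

Track the smallest tail for each achievable length (strict):
5 → extends → [5]
10 → extends → [5, 10]
11 → extends → [5, 10, 11]
8 → replaces 10 → [5, 8, 11]
7 → replaces 8 → [5, 7, 11]
1 → replaces 5 → [1, 7, 11]
9 → replaces 11 → [1, 7, 9]
3 → replaces 7 → [1, 3, 9]
2 → replaces 3 → [1, 2, 9]
4 → replaces 9 → [1, 2, 4]
6 → extends → [1, 2, 4, 6]
Four tails, so the longest strictly increasing subsequence has length 4 (e.g. 1, 3, 4, 6).

4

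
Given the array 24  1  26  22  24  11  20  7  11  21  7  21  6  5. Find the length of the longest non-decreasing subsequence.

5

Track the smallest tail for each achievable length (allowing ties):
24 → extends → [24]
1 → replaces 24 → [1]
26 → extends → [1, 26]
22 → replaces 26 → [1, 22]
24 → extends → [1, 22, 24]
11 → replaces 22 → [1, 11, 24]
20 → replaces 24 → [1, 11, 20]
7 → replaces 11 → [1, 7, 20]
11 → replaces 20 → [1, 7, 11]
21 → extends → [1, 7, 11, 21]
7 → replaces 11 → [1, 7, 7, 21]
21 → extends → [1, 7, 7, 21, 21]
6 → replaces 7 → [1, 6, 7, 21, 21]
5 → replaces 6 → [1, 5, 7, 21, 21]
Five tails, so the longest non-decreasing subsequence has length 5 (e.g. 1, 11, 20, 21, 21).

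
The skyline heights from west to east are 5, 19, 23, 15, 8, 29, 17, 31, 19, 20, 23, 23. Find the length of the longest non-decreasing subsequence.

Track the smallest tail for each achievable length (allowing ties):
5 → extends → [5]
19 → extends → [5, 19]
23 → extends → [5, 19, 23]
15 → replaces 19 → [5, 15, 23]
8 → replaces 15 → [5, 8, 23]
29 → extends → [5, 8, 23, 29]
17 → replaces 23 → [5, 8, 17, 29]
31 → extends → [5, 8, 17, 29, 31]
19 → replaces 29 → [5, 8, 17, 19, 31]
20 → replaces 31 → [5, 8, 17, 19, 20]
23 → extends → [5, 8, 17, 19, 20, 23]
23 → extends → [5, 8, 17, 19, 20, 23, 23]
Seven tails, so the longest non-decreasing subsequence has length 7 (e.g. 5, 15, 17, 19, 20, 23, 23).

7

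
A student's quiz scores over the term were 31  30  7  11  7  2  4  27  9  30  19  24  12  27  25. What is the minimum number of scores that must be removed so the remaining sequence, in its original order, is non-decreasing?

Fewest deletions = n − (longest non-decreasing subsequence).
i:      1  2  3  4  5  6  7  8  9 10 11 12 13 14 15
a[i]:  31 30  7 11  7  2  4 27  9 30 19 24 12 27 25
dp:     1  1  1  2  2  1  2  3  3  4  4  5  4  6  6
max dp = 6, so deletions = 15 − 6 = 9.

9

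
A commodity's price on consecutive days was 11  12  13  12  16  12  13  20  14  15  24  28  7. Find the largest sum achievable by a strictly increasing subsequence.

Let S[i] be the best sum of a strictly increasing subsequence ending at i:
i:       1   2   3   4   5   6   7   8   9  10  11  12  13
a[i]:   11  12  13  12  16  12  13  20  14  15  24  28   7
S:      11  23  36  23  52  23  36  72  50  65  96 124   7
Maximum is 124 (e.g. 11 + 12 + 13 + 16 + 20 + 24 + 28).

124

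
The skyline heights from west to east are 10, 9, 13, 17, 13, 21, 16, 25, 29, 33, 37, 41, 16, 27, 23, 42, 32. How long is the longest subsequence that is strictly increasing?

10

Track the smallest tail for each achievable length (strict):
10 → extends → [10]
9 → replaces 10 → [9]
13 → extends → [9, 13]
17 → extends → [9, 13, 17]
13 → already a tail → [9, 13, 17]
21 → extends → [9, 13, 17, 21]
16 → replaces 17 → [9, 13, 16, 21]
25 → extends → [9, 13, 16, 21, 25]
29 → extends → [9, 13, 16, 21, 25, 29]
33 → extends → [9, 13, 16, 21, 25, 29, 33]
37 → extends → [9, 13, 16, 21, 25, 29, 33, 37]
41 → extends → [9, 13, 16, 21, 25, 29, 33, 37, 41]
16 → already a tail → [9, 13, 16, 21, 25, 29, 33, 37, 41]
27 → replaces 29 → [9, 13, 16, 21, 25, 27, 33, 37, 41]
23 → replaces 25 → [9, 13, 16, 21, 23, 27, 33, 37, 41]
42 → extends → [9, 13, 16, 21, 23, 27, 33, 37, 41, 42]
32 → replaces 33 → [9, 13, 16, 21, 23, 27, 32, 37, 41, 42]
Ten tails, so the longest strictly increasing subsequence has length 10 (e.g. 10, 13, 17, 21, 25, 29, 33, 37, 41, 42).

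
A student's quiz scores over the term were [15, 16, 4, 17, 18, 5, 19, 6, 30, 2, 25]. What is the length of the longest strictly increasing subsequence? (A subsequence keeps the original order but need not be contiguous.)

6

Track the smallest tail for each achievable length (strict):
15 → extends → [15]
16 → extends → [15, 16]
4 → replaces 15 → [4, 16]
17 → extends → [4, 16, 17]
18 → extends → [4, 16, 17, 18]
5 → replaces 16 → [4, 5, 17, 18]
19 → extends → [4, 5, 17, 18, 19]
6 → replaces 17 → [4, 5, 6, 18, 19]
30 → extends → [4, 5, 6, 18, 19, 30]
2 → replaces 4 → [2, 5, 6, 18, 19, 30]
25 → replaces 30 → [2, 5, 6, 18, 19, 25]
Six tails, so the longest strictly increasing subsequence has length 6 (e.g. 15, 16, 17, 18, 19, 30).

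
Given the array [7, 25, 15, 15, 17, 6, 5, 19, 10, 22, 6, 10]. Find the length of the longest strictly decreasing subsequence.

4

Negate each value so 'decreasing' becomes 'increasing', then run patience tails on the negated sequence:
-7 → extends → [-7]
-25 → replaces -7 → [-25]
-15 → extends → [-25, -15]
-15 → already a tail → [-25, -15]
-17 → replaces -15 → [-25, -17]
-6 → extends → [-25, -17, -6]
-5 → extends → [-25, -17, -6, -5]
-19 → replaces -17 → [-25, -19, -6, -5]
-10 → replaces -6 → [-25, -19, -10, -5]
-22 → replaces -19 → [-25, -22, -10, -5]
-6 → replaces -5 → [-25, -22, -10, -6]
-10 → already a tail → [-25, -22, -10, -6]
Four tails, so the longest strictly decreasing subsequence of the original has length 4.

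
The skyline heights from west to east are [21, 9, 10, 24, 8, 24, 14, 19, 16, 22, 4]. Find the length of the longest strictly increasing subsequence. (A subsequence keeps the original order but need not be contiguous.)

5

Track the smallest tail for each achievable length (strict):
21 → extends → [21]
9 → replaces 21 → [9]
10 → extends → [9, 10]
24 → extends → [9, 10, 24]
8 → replaces 9 → [8, 10, 24]
24 → already a tail → [8, 10, 24]
14 → replaces 24 → [8, 10, 14]
19 → extends → [8, 10, 14, 19]
16 → replaces 19 → [8, 10, 14, 16]
22 → extends → [8, 10, 14, 16, 22]
4 → replaces 8 → [4, 10, 14, 16, 22]
Five tails, so the longest strictly increasing subsequence has length 5 (e.g. 9, 10, 14, 19, 22).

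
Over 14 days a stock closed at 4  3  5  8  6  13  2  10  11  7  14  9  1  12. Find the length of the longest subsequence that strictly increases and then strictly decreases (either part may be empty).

inc[i] = longest strictly increasing subsequence ending at i; dec[i] = longest strictly decreasing subsequence starting at i:
i:      1  2  3  4  5  6  7  8  9 10 11 12 13 14
a[i]:   4  3  5  8  6 13  2 10 11  7 14  9  1 12
inc:    1  1  2  3  3  4  1  4  5  4  6  5  1  6
dec:    4  3  3  4  3  4  2  3  3  2  3  2  1  1
Best peak at i=11 (value 14): inc=6, dec=3, length 6+3−1 = 8.

8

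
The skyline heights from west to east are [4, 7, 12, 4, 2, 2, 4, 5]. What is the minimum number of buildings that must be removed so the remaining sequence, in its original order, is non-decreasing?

4

Fewest deletions = n − (longest non-decreasing subsequence).
Patience tails:
4 → extends → [4]
7 → extends → [4, 7]
12 → extends → [4, 7, 12]
4 → replaces 7 → [4, 4, 12]
2 → replaces 4 → [2, 4, 12]
2 → replaces 4 → [2, 2, 12]
4 → replaces 12 → [2, 2, 4]
5 → extends → [2, 2, 4, 5]
Longest non-decreasing subsequence has length 4, so deletions = 8 − 4 = 4.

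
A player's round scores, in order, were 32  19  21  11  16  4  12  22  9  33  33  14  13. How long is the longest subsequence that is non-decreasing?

Let dp[i] be the length of the longest such subsequence ending at index i:
i:      1  2  3  4  5  6  7  8  9 10 11 12 13
a[i]:  32 19 21 11 16  4 12 22  9 33 33 14 13
dp:     1  1  2  1  2  1  2  3  2  4  5  3  3
Maximum dp value is 5.

5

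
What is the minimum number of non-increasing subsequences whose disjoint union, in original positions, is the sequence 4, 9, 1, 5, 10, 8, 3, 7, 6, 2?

3

Place each on the leftmost legal pile:
4 → new pile 1 (tops now [4])
9 → new pile 2 (tops now [4, 9])
1 → pile 1 (tops now [1, 9])
5 → pile 2 (tops now [1, 5])
10 → new pile 3 (tops now [1, 5, 10])
8 → pile 3 (tops now [1, 5, 8])
3 → pile 2 (tops now [1, 3, 8])
7 → pile 3 (tops now [1, 3, 7])
6 → pile 3 (tops now [1, 3, 6])
2 → pile 2 (tops now [1, 2, 6])
Three piles.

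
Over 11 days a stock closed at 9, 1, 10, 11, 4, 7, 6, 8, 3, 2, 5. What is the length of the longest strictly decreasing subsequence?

Negate each value so 'decreasing' becomes 'increasing', then run patience tails on the negated sequence:
-9 → extends → [-9]
-1 → extends → [-9, -1]
-10 → replaces -9 → [-10, -1]
-11 → replaces -10 → [-11, -1]
-4 → replaces -1 → [-11, -4]
-7 → replaces -4 → [-11, -7]
-6 → extends → [-11, -7, -6]
-8 → replaces -7 → [-11, -8, -6]
-3 → extends → [-11, -8, -6, -3]
-2 → extends → [-11, -8, -6, -3, -2]
-5 → replaces -3 → [-11, -8, -6, -5, -2]
Five tails, so the longest strictly decreasing subsequence of the original has length 5.

5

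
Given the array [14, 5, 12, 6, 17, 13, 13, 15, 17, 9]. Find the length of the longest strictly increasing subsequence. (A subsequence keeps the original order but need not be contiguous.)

Let dp[i] be the length of the longest such subsequence ending at index i:
i:      1  2  3  4  5  6  7  8  9 10
a[i]:  14  5 12  6 17 13 13 15 17  9
dp:     1  1  2  2  3  3  3  4  5  3
Maximum dp value is 5.

5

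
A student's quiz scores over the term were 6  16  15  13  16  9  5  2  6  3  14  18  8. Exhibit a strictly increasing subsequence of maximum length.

Patience tails give the LIS length; then backtrack through the dp parents:
6 → extends → [6]
16 → extends → [6, 16]
15 → replaces 16 → [6, 15]
13 → replaces 15 → [6, 13]
16 → extends → [6, 13, 16]
9 → replaces 13 → [6, 9, 16]
5 → replaces 6 → [5, 9, 16]
2 → replaces 5 → [2, 9, 16]
6 → replaces 9 → [2, 6, 16]
3 → replaces 6 → [2, 3, 16]
14 → replaces 16 → [2, 3, 14]
18 → extends → [2, 3, 14, 18]
8 → replaces 14 → [2, 3, 8, 18]
Length 4; one witness is 6, 15, 16, 18.

6, 15, 16, 18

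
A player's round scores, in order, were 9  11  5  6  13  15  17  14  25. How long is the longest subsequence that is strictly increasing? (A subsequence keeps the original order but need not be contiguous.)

6

Let dp[i] be the length of the longest such subsequence ending at index i:
i:      1  2  3  4  5  6  7  8  9
a[i]:   9 11  5  6 13 15 17 14 25
dp:     1  2  1  2  3  4  5  4  6
Maximum dp value is 6.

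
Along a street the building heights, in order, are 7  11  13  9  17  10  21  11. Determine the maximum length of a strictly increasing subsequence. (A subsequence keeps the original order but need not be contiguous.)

5

Let dp[i] be the length of the longest such subsequence ending at index i:
i:      1  2  3  4  5  6  7  8
a[i]:   7 11 13  9 17 10 21 11
dp:     1  2  3  2  4  3  5  4
Maximum dp value is 5.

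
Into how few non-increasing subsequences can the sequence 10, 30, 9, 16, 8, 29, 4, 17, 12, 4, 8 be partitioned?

3

Place each on the leftmost legal pile:
10 → new pile 1 (tops now [10])
30 → new pile 2 (tops now [10, 30])
9 → pile 1 (tops now [9, 30])
16 → pile 2 (tops now [9, 16])
8 → pile 1 (tops now [8, 16])
29 → new pile 3 (tops now [8, 16, 29])
4 → pile 1 (tops now [4, 16, 29])
17 → pile 3 (tops now [4, 16, 17])
12 → pile 2 (tops now [4, 12, 17])
4 → pile 1 (tops now [4, 12, 17])
8 → pile 2 (tops now [4, 8, 17])
Three piles.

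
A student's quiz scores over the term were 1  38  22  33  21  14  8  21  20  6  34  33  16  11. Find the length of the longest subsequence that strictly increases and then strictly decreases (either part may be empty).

inc[i] = longest strictly increasing subsequence ending at i; dec[i] = longest strictly decreasing subsequence starting at i:
i:      1  2  3  4  5  6  7  8  9 10 11 12 13 14
a[i]:   1 38 22 33 21 14  8 21 20  6 34 33 16 11
inc:    1  2  2  3  2  2  2  3  3  2  4  4  3  3
dec:    1  6  5  5  4  3  2  4  3  1  4  3  2  1
Best peak at i=2 (value 38): inc=2, dec=6, length 2+6−1 = 7.

7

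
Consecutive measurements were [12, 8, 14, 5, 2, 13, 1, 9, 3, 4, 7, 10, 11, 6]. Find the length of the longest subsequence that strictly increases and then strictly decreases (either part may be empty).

inc[i] = longest strictly increasing subsequence ending at i; dec[i] = longest strictly decreasing subsequence starting at i:
i:      1  2  3  4  5  6  7  8  9 10 11 12 13 14
a[i]:  12  8 14  5  2 13  1  9  3  4  7 10 11  6
inc:    1  1  2  1  1  2  1  2  2  3  4  5  6  4
dec:    5  4  5  3  2  4  1  3  1  1  2  2  2  1
Best peak at i=13 (value 11): inc=6, dec=2, length 6+2−1 = 7.

7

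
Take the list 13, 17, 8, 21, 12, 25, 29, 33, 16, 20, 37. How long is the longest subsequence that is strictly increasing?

Let dp[i] be the length of the longest such subsequence ending at index i:
i:      1  2  3  4  5  6  7  8  9 10 11
a[i]:  13 17  8 21 12 25 29 33 16 20 37
dp:     1  2  1  3  2  4  5  6  3  4  7
Maximum dp value is 7.

7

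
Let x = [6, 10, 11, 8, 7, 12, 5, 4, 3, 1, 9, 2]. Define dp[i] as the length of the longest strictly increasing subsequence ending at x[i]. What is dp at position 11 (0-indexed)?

dp[i] = 1 + max{dp[j] : j<i, x[j]<x[i]} (or 1 if no such j):
i:      0  1  2  3  4  5  6  7  8  9 10 11
x[i]:   6 10 11  8  7 12  5  4  3  1  9  2
dp:     1  2  3  2  2  4  1  1  1  1  3  2
At index 11 the value is 2.

2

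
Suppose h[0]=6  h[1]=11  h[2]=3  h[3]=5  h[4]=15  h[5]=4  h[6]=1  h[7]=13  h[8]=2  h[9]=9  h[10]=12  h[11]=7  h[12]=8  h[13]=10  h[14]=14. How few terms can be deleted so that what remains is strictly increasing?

9

Fewest deletions = n − (longest strictly increasing subsequence).
i:      0  1  2  3  4  5  6  7  8  9 10 11 12 13 14
h[i]:   6 11  3  5 15  4  1 13  2  9 12  7  8 10 14
dp:     1  2  1  2  3  2  1  3  2  3  4  3  4  5  6
max dp = 6, so deletions = 15 − 6 = 9.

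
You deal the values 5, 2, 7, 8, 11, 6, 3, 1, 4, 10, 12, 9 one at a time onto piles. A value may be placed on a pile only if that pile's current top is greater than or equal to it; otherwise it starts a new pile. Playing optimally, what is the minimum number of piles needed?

The minimum number of non-increasing subsequences covering a sequence equals the length of its longest strictly increasing subsequence.
LIS length is 5 (e.g. 5, 7, 8, 11, 12), so 5 piles are needed.

5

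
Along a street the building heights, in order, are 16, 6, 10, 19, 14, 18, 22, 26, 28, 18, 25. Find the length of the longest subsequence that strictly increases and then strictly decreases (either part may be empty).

inc[i] = longest strictly increasing subsequence ending at i; dec[i] = longest strictly decreasing subsequence starting at i:
i:      1  2  3  4  5  6  7  8  9 10 11
a[i]:  16  6 10 19 14 18 22 26 28 18 25
inc:    1  1  2  3  3  4  5  6  7  4  6
dec:    2  1  1  2  1  1  2  2  2  1  1
Best peak at i=9 (value 28): inc=7, dec=2, length 7+2−1 = 8.

8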